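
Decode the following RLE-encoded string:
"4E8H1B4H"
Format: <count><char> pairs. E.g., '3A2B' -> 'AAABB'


Expanding each <count><char> pair:
  4E -> 'EEEE'
  8H -> 'HHHHHHHH'
  1B -> 'B'
  4H -> 'HHHH'

Decoded = EEEEHHHHHHHHBHHHH


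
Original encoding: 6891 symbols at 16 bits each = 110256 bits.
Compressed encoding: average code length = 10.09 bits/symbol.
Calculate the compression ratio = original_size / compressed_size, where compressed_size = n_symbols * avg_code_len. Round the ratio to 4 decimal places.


original_size = n_symbols * orig_bits = 6891 * 16 = 110256 bits
compressed_size = n_symbols * avg_code_len = 6891 * 10.09 = 69530.19 bits
ratio = original_size / compressed_size = 110256 / 69530.19 = 1.5857

Compression ratio = 1.5857


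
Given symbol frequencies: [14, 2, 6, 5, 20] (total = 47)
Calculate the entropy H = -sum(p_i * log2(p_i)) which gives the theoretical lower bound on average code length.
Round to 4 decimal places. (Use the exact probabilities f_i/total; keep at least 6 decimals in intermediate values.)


Per-symbol terms -p_i * log2(p_i) with p_i = f_i/47:
  p = 14/47 = 0.297872: log2(p) = -1.747234, -p*log2(p) = 0.520453
  p = 2/47 = 0.042553: log2(p) = -4.554589, -p*log2(p) = 0.193812
  p = 6/47 = 0.127660: log2(p) = -2.969626, -p*log2(p) = 0.379101
  p = 5/47 = 0.106383: log2(p) = -3.232661, -p*log2(p) = 0.343900
  p = 20/47 = 0.425532: log2(p) = -1.232661, -p*log2(p) = 0.524536
H = 0.520453 + 0.193812 + 0.379101 + 0.343900 + 0.524536 = 1.961802

H = 1.9618 bits/symbol


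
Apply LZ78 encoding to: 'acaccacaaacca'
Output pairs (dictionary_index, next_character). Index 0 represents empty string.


LZ78 encoding steps:
Dictionary: {0: ''}
Step 1: w='' (idx 0), next='a' -> output (0, 'a'), add 'a' as idx 1
Step 2: w='' (idx 0), next='c' -> output (0, 'c'), add 'c' as idx 2
Step 3: w='a' (idx 1), next='c' -> output (1, 'c'), add 'ac' as idx 3
Step 4: w='c' (idx 2), next='a' -> output (2, 'a'), add 'ca' as idx 4
Step 5: w='ca' (idx 4), next='a' -> output (4, 'a'), add 'caa' as idx 5
Step 6: w='ac' (idx 3), next='c' -> output (3, 'c'), add 'acc' as idx 6
Step 7: w='a' (idx 1), end of input -> output (1, '')


Encoded: [(0, 'a'), (0, 'c'), (1, 'c'), (2, 'a'), (4, 'a'), (3, 'c'), (1, '')]


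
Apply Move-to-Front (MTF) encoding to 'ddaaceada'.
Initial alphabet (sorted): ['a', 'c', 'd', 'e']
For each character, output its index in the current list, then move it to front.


MTF encoding:
'd': index 2 in ['a', 'c', 'd', 'e'] -> ['d', 'a', 'c', 'e']
'd': index 0 in ['d', 'a', 'c', 'e'] -> ['d', 'a', 'c', 'e']
'a': index 1 in ['d', 'a', 'c', 'e'] -> ['a', 'd', 'c', 'e']
'a': index 0 in ['a', 'd', 'c', 'e'] -> ['a', 'd', 'c', 'e']
'c': index 2 in ['a', 'd', 'c', 'e'] -> ['c', 'a', 'd', 'e']
'e': index 3 in ['c', 'a', 'd', 'e'] -> ['e', 'c', 'a', 'd']
'a': index 2 in ['e', 'c', 'a', 'd'] -> ['a', 'e', 'c', 'd']
'd': index 3 in ['a', 'e', 'c', 'd'] -> ['d', 'a', 'e', 'c']
'a': index 1 in ['d', 'a', 'e', 'c'] -> ['a', 'd', 'e', 'c']


Output: [2, 0, 1, 0, 2, 3, 2, 3, 1]


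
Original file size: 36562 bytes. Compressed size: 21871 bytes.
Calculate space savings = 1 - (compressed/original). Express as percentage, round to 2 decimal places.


ratio = compressed/original = 21871/36562 = 0.598189
savings = 1 - ratio = 1 - 0.598189 = 0.401811
as a percentage: 0.401811 * 100 = 40.18%

Space savings = 1 - 21871/36562 = 40.18%


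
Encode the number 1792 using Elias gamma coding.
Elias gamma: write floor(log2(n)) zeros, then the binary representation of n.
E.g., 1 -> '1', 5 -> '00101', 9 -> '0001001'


num_bits = floor(log2(1792)) + 1 = 11
leading_zeros = num_bits - 1 = 10
binary(1792) = 11100000000

Elias gamma(1792) = '0000000000' + '11100000000' = 000000000011100000000 (21 bits)


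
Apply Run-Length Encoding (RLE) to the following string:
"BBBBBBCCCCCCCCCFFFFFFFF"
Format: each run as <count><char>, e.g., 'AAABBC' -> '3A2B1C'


Scanning runs left to right:
  i=0: run of 'B' x 6 -> '6B'
  i=6: run of 'C' x 9 -> '9C'
  i=15: run of 'F' x 8 -> '8F'

RLE = 6B9C8F


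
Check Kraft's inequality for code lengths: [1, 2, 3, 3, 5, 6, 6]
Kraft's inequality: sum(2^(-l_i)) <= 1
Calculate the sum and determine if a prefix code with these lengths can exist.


Sum = 2^(-1) + 2^(-2) + 2^(-3) + 2^(-3) + 2^(-5) + 2^(-6) + 2^(-6)
    = 0.5 + 0.25 + 0.125 + 0.125 + 0.03125 + 0.015625 + 0.015625
    = 68/64 = 1.0625
Since 1.0625 > 1, Kraft's inequality is NOT satisfied.
A prefix code with these lengths CANNOT exist.

Kraft sum = 1.0625. Not satisfied.


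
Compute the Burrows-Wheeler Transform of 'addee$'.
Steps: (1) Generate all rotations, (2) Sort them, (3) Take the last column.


Rotations (sorted):
  0: $addee -> last char: e
  1: addee$ -> last char: $
  2: ddee$a -> last char: a
  3: dee$ad -> last char: d
  4: e$adde -> last char: e
  5: ee$add -> last char: d


BWT = e$aded


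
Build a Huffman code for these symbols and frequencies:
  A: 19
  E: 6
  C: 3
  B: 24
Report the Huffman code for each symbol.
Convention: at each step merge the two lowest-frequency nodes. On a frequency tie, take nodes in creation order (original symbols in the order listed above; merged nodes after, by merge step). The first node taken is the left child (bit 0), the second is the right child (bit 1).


Huffman tree construction:
Step 1: Merge C(3) + E(6) = 9
Step 2: Merge (C+E)(9) + A(19) = 28
Step 3: Merge B(24) + ((C+E)+A)(28) = 52
Read each symbol's code off the tree from the root (left child = 0, right child = 1).

Codes:
  A: 11 (length 2)
  E: 101 (length 3)
  C: 100 (length 3)
  B: 0 (length 1)
Average code length: 89/52 = 1.7115 bits/symbol


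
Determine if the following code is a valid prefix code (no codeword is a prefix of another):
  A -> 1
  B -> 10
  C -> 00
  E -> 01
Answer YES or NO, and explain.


Checking each pair (does one codeword prefix another?):
  A='1' vs B='10': prefix -- VIOLATION

NO -- this is NOT a valid prefix code. A (1) is a prefix of B (10).


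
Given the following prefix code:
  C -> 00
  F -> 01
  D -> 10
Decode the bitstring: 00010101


Decoding step by step:
Bits 00 -> C
Bits 01 -> F
Bits 01 -> F
Bits 01 -> F


Decoded message: CFFF


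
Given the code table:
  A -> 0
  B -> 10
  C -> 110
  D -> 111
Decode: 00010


Decoding:
0 -> A
0 -> A
0 -> A
10 -> B


Result: AAAB


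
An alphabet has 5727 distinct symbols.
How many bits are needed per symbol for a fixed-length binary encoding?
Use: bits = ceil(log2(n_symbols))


log2(5727) = 12.4836
Bracket: 2^12 = 4096 < 5727 <= 2^13 = 8192
So ceil(log2(5727)) = 13

bits = ceil(log2(5727)) = ceil(12.4836) = 13 bits


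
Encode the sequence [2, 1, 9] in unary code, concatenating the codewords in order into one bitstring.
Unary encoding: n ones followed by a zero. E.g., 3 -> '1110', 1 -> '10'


Encode each number as n ones followed by a terminating 0:
  2 -> 110 (3 bits)
  1 -> 10 (2 bits)
  9 -> 1111111110 (10 bits)
Total length = 3 + 2 + 10 = 15 bits.

Unary([2, 1, 9]) = 110101111111110 (15 bits)


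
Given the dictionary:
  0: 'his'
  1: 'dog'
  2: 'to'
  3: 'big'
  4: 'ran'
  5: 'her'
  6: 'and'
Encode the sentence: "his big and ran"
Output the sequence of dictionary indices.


Look up each word in the dictionary:
  'his' -> 0
  'big' -> 3
  'and' -> 6
  'ran' -> 4

Encoded: [0, 3, 6, 4]


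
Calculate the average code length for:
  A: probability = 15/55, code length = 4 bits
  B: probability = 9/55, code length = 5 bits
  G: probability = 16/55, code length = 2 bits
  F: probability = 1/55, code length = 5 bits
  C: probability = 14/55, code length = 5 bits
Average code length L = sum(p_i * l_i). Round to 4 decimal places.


Weighted contributions p_i * l_i:
  A: (15/55) * 4 = 60/55
  B: (9/55) * 5 = 45/55
  G: (16/55) * 2 = 32/55
  F: (1/55) * 5 = 5/55
  C: (14/55) * 5 = 70/55
Sum = (60 + 45 + 32 + 5 + 70)/55 = 212/55

L = 212/55 = 3.8545 bits/symbol


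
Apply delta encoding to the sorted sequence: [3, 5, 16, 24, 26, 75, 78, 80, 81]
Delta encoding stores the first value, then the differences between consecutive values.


First value: 3
Deltas:
  5 - 3 = 2
  16 - 5 = 11
  24 - 16 = 8
  26 - 24 = 2
  75 - 26 = 49
  78 - 75 = 3
  80 - 78 = 2
  81 - 80 = 1


Delta encoded: [3, 2, 11, 8, 2, 49, 3, 2, 1]


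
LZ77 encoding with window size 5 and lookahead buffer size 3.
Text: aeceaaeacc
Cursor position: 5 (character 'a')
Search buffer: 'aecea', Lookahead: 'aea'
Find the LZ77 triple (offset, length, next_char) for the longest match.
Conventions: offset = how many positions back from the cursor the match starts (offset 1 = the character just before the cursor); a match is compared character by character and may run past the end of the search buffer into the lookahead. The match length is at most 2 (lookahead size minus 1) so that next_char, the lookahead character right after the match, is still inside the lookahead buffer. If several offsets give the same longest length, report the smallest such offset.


Try each offset into the search buffer:
  offset=1 (pos 4, char 'a'): match length 1
  offset=2 (pos 3, char 'e'): match length 0
  offset=3 (pos 2, char 'c'): match length 0
  offset=4 (pos 1, char 'e'): match length 0
  offset=5 (pos 0, char 'a'): match length 2
Longest match has length 2 at offset 5.
next_char = character at position 5 + 2 = 7 -> 'a'

Best match: offset=5, length=2 (matching 'ae' starting at position 0)
LZ77 triple: (5, 2, 'a')


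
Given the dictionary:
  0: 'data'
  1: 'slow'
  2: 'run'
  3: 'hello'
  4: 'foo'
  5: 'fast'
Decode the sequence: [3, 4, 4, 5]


Look up each index in the dictionary:
  3 -> 'hello'
  4 -> 'foo'
  4 -> 'foo'
  5 -> 'fast'

Decoded: "hello foo foo fast"


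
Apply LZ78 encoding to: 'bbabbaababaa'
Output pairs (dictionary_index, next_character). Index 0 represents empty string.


LZ78 encoding steps:
Dictionary: {0: ''}
Step 1: w='' (idx 0), next='b' -> output (0, 'b'), add 'b' as idx 1
Step 2: w='b' (idx 1), next='a' -> output (1, 'a'), add 'ba' as idx 2
Step 3: w='b' (idx 1), next='b' -> output (1, 'b'), add 'bb' as idx 3
Step 4: w='' (idx 0), next='a' -> output (0, 'a'), add 'a' as idx 4
Step 5: w='a' (idx 4), next='b' -> output (4, 'b'), add 'ab' as idx 5
Step 6: w='ab' (idx 5), next='a' -> output (5, 'a'), add 'aba' as idx 6
Step 7: w='a' (idx 4), end of input -> output (4, '')


Encoded: [(0, 'b'), (1, 'a'), (1, 'b'), (0, 'a'), (4, 'b'), (5, 'a'), (4, '')]


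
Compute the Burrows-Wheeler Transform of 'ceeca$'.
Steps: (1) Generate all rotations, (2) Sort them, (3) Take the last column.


Rotations (sorted):
  0: $ceeca -> last char: a
  1: a$ceec -> last char: c
  2: ca$cee -> last char: e
  3: ceeca$ -> last char: $
  4: eca$ce -> last char: e
  5: eeca$c -> last char: c


BWT = ace$ec


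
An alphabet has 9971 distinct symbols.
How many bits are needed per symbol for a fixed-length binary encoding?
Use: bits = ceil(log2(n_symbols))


log2(9971) = 13.2835
Bracket: 2^13 = 8192 < 9971 <= 2^14 = 16384
So ceil(log2(9971)) = 14

bits = ceil(log2(9971)) = ceil(13.2835) = 14 bits


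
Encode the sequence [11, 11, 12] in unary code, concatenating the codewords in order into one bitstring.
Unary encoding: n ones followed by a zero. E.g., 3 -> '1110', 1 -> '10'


Encode each number as n ones followed by a terminating 0:
  11 -> 111111111110 (12 bits)
  11 -> 111111111110 (12 bits)
  12 -> 1111111111110 (13 bits)
Total length = 12 + 12 + 13 = 37 bits.

Unary([11, 11, 12]) = 1111111111101111111111101111111111110 (37 bits)


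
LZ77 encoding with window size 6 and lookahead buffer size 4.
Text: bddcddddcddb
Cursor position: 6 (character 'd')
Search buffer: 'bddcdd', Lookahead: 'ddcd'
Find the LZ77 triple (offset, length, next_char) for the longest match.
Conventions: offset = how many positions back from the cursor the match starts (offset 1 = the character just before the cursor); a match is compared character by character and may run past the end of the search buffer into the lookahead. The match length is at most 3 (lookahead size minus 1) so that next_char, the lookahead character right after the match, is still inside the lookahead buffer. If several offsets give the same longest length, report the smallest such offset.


Try each offset into the search buffer:
  offset=1 (pos 5, char 'd'): match length 2
  offset=2 (pos 4, char 'd'): match length 2
  offset=3 (pos 3, char 'c'): match length 0
  offset=4 (pos 2, char 'd'): match length 1
  offset=5 (pos 1, char 'd'): match length 3
  offset=6 (pos 0, char 'b'): match length 0
Longest match has length 3 at offset 5.
next_char = character at position 6 + 3 = 9 -> 'd'

Best match: offset=5, length=3 (matching 'ddc' starting at position 1)
LZ77 triple: (5, 3, 'd')


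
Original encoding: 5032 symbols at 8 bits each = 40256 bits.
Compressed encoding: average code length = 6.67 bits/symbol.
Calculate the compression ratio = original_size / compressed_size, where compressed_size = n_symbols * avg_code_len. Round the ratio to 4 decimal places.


original_size = n_symbols * orig_bits = 5032 * 8 = 40256 bits
compressed_size = n_symbols * avg_code_len = 5032 * 6.67 = 33563.44 bits
ratio = original_size / compressed_size = 40256 / 33563.44 = 1.1994

Compression ratio = 1.1994


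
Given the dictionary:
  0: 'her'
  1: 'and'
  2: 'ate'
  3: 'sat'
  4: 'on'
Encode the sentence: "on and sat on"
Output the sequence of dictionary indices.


Look up each word in the dictionary:
  'on' -> 4
  'and' -> 1
  'sat' -> 3
  'on' -> 4

Encoded: [4, 1, 3, 4]


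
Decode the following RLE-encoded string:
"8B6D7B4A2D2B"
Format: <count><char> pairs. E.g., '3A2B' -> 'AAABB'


Expanding each <count><char> pair:
  8B -> 'BBBBBBBB'
  6D -> 'DDDDDD'
  7B -> 'BBBBBBB'
  4A -> 'AAAA'
  2D -> 'DD'
  2B -> 'BB'

Decoded = BBBBBBBBDDDDDDBBBBBBBAAAADDBB


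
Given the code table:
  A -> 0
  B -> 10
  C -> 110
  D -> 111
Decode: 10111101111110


Decoding:
10 -> B
111 -> D
10 -> B
111 -> D
111 -> D
0 -> A


Result: BDBDDA


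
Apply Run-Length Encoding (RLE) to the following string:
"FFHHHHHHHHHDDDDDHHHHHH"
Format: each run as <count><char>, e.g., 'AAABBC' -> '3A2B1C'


Scanning runs left to right:
  i=0: run of 'F' x 2 -> '2F'
  i=2: run of 'H' x 9 -> '9H'
  i=11: run of 'D' x 5 -> '5D'
  i=16: run of 'H' x 6 -> '6H'

RLE = 2F9H5D6H


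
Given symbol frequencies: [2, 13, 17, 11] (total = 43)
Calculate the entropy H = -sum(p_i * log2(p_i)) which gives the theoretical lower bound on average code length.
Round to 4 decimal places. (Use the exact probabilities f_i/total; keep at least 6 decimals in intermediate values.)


Per-symbol terms -p_i * log2(p_i) with p_i = f_i/43:
  p = 2/43 = 0.046512: log2(p) = -4.426265, -p*log2(p) = 0.205873
  p = 13/43 = 0.302326: log2(p) = -1.725825, -p*log2(p) = 0.521761
  p = 17/43 = 0.395349: log2(p) = -1.338802, -p*log2(p) = 0.529294
  p = 11/43 = 0.255814: log2(p) = -1.966833, -p*log2(p) = 0.503143
H = 0.205873 + 0.521761 + 0.529294 + 0.503143 = 1.760071

H = 1.7601 bits/symbol


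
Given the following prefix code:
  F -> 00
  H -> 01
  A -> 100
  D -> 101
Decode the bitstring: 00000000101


Decoding step by step:
Bits 00 -> F
Bits 00 -> F
Bits 00 -> F
Bits 00 -> F
Bits 101 -> D


Decoded message: FFFFD


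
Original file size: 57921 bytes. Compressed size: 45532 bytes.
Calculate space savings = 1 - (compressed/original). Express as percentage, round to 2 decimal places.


ratio = compressed/original = 45532/57921 = 0.786105
savings = 1 - ratio = 1 - 0.786105 = 0.213895
as a percentage: 0.213895 * 100 = 21.39%

Space savings = 1 - 45532/57921 = 21.39%


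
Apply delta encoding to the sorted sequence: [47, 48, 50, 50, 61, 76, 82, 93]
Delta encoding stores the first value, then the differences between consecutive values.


First value: 47
Deltas:
  48 - 47 = 1
  50 - 48 = 2
  50 - 50 = 0
  61 - 50 = 11
  76 - 61 = 15
  82 - 76 = 6
  93 - 82 = 11


Delta encoded: [47, 1, 2, 0, 11, 15, 6, 11]


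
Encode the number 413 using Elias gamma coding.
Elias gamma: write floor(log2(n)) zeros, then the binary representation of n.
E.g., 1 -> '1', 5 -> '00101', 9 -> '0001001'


num_bits = floor(log2(413)) + 1 = 9
leading_zeros = num_bits - 1 = 8
binary(413) = 110011101

Elias gamma(413) = '00000000' + '110011101' = 00000000110011101 (17 bits)


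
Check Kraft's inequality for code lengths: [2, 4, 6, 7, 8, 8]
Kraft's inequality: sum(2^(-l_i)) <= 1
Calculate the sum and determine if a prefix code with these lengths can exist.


Sum = 2^(-2) + 2^(-4) + 2^(-6) + 2^(-7) + 2^(-8) + 2^(-8)
    = 0.25 + 0.0625 + 0.015625 + 0.0078125 + 0.00390625 + 0.00390625
    = 88/256 = 0.34375
Since 0.34375 <= 1, Kraft's inequality IS satisfied.
A prefix code with these lengths CAN exist.

Kraft sum = 0.34375. Satisfied.


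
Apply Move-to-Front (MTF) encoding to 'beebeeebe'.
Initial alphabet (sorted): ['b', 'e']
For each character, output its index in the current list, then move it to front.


MTF encoding:
'b': index 0 in ['b', 'e'] -> ['b', 'e']
'e': index 1 in ['b', 'e'] -> ['e', 'b']
'e': index 0 in ['e', 'b'] -> ['e', 'b']
'b': index 1 in ['e', 'b'] -> ['b', 'e']
'e': index 1 in ['b', 'e'] -> ['e', 'b']
'e': index 0 in ['e', 'b'] -> ['e', 'b']
'e': index 0 in ['e', 'b'] -> ['e', 'b']
'b': index 1 in ['e', 'b'] -> ['b', 'e']
'e': index 1 in ['b', 'e'] -> ['e', 'b']


Output: [0, 1, 0, 1, 1, 0, 0, 1, 1]


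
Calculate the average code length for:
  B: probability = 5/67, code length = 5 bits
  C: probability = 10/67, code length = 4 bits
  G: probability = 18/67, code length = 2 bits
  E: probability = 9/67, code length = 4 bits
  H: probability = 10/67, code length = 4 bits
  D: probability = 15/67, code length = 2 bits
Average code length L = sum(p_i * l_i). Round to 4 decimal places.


Weighted contributions p_i * l_i:
  B: (5/67) * 5 = 25/67
  C: (10/67) * 4 = 40/67
  G: (18/67) * 2 = 36/67
  E: (9/67) * 4 = 36/67
  H: (10/67) * 4 = 40/67
  D: (15/67) * 2 = 30/67
Sum = (25 + 40 + 36 + 36 + 40 + 30)/67 = 207/67

L = 207/67 = 3.0896 bits/symbol


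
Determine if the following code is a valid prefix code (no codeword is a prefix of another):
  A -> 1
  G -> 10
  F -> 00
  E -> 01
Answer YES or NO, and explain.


Checking each pair (does one codeword prefix another?):
  A='1' vs G='10': prefix -- VIOLATION

NO -- this is NOT a valid prefix code. A (1) is a prefix of G (10).


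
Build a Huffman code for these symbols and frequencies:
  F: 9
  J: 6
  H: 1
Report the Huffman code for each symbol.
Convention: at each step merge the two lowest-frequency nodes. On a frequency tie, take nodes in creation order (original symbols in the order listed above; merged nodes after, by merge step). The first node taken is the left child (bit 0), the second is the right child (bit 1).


Huffman tree construction:
Step 1: Merge H(1) + J(6) = 7
Step 2: Merge (H+J)(7) + F(9) = 16
Read each symbol's code off the tree from the root (left child = 0, right child = 1).

Codes:
  F: 1 (length 1)
  J: 01 (length 2)
  H: 00 (length 2)
Average code length: 23/16 = 1.4375 bits/symbol


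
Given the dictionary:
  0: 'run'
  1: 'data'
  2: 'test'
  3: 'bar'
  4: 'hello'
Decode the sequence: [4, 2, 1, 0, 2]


Look up each index in the dictionary:
  4 -> 'hello'
  2 -> 'test'
  1 -> 'data'
  0 -> 'run'
  2 -> 'test'

Decoded: "hello test data run test"


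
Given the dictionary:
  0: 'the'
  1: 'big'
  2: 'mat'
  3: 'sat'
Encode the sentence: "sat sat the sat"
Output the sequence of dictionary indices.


Look up each word in the dictionary:
  'sat' -> 3
  'sat' -> 3
  'the' -> 0
  'sat' -> 3

Encoded: [3, 3, 0, 3]


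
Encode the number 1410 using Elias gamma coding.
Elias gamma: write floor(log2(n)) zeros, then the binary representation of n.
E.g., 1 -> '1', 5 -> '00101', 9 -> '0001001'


num_bits = floor(log2(1410)) + 1 = 11
leading_zeros = num_bits - 1 = 10
binary(1410) = 10110000010

Elias gamma(1410) = '0000000000' + '10110000010' = 000000000010110000010 (21 bits)


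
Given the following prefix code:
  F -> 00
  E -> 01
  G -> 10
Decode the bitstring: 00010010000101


Decoding step by step:
Bits 00 -> F
Bits 01 -> E
Bits 00 -> F
Bits 10 -> G
Bits 00 -> F
Bits 01 -> E
Bits 01 -> E


Decoded message: FEFGFEE


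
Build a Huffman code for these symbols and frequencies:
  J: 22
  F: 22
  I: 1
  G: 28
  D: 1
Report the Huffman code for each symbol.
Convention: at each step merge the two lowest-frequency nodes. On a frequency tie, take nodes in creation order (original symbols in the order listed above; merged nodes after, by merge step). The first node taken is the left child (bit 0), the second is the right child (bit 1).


Huffman tree construction:
Step 1: Merge I(1) + D(1) = 2
Step 2: Merge (I+D)(2) + J(22) = 24
Step 3: Merge F(22) + ((I+D)+J)(24) = 46
Step 4: Merge G(28) + (F+((I+D)+J))(46) = 74
Read each symbol's code off the tree from the root (left child = 0, right child = 1).

Codes:
  J: 111 (length 3)
  F: 10 (length 2)
  I: 1100 (length 4)
  G: 0 (length 1)
  D: 1101 (length 4)
Average code length: 146/74 = 1.9730 bits/symbol


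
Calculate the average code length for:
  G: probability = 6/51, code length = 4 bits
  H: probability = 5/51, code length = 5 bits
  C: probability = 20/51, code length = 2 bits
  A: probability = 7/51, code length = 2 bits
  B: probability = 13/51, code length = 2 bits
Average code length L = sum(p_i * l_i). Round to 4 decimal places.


Weighted contributions p_i * l_i:
  G: (6/51) * 4 = 24/51
  H: (5/51) * 5 = 25/51
  C: (20/51) * 2 = 40/51
  A: (7/51) * 2 = 14/51
  B: (13/51) * 2 = 26/51
Sum = (24 + 25 + 40 + 14 + 26)/51 = 129/51

L = 129/51 = 2.5294 bits/symbol


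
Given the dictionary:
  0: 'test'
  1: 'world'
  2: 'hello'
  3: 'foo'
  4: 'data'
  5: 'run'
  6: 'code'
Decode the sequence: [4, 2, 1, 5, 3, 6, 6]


Look up each index in the dictionary:
  4 -> 'data'
  2 -> 'hello'
  1 -> 'world'
  5 -> 'run'
  3 -> 'foo'
  6 -> 'code'
  6 -> 'code'

Decoded: "data hello world run foo code code"


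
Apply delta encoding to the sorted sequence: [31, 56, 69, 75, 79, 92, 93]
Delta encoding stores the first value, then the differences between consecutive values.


First value: 31
Deltas:
  56 - 31 = 25
  69 - 56 = 13
  75 - 69 = 6
  79 - 75 = 4
  92 - 79 = 13
  93 - 92 = 1


Delta encoded: [31, 25, 13, 6, 4, 13, 1]


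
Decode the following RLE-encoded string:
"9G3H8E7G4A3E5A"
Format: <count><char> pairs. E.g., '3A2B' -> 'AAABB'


Expanding each <count><char> pair:
  9G -> 'GGGGGGGGG'
  3H -> 'HHH'
  8E -> 'EEEEEEEE'
  7G -> 'GGGGGGG'
  4A -> 'AAAA'
  3E -> 'EEE'
  5A -> 'AAAAA'

Decoded = GGGGGGGGGHHHEEEEEEEEGGGGGGGAAAAEEEAAAAA


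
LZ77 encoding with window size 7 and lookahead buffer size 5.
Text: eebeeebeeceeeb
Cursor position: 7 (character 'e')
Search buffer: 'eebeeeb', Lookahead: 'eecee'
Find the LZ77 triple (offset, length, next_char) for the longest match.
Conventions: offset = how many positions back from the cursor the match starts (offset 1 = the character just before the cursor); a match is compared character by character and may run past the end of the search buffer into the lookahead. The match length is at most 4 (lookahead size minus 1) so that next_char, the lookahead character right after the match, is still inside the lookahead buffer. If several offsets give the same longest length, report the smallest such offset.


Try each offset into the search buffer:
  offset=1 (pos 6, char 'b'): match length 0
  offset=2 (pos 5, char 'e'): match length 1
  offset=3 (pos 4, char 'e'): match length 2
  offset=4 (pos 3, char 'e'): match length 2
  offset=5 (pos 2, char 'b'): match length 0
  offset=6 (pos 1, char 'e'): match length 1
  offset=7 (pos 0, char 'e'): match length 2
Longest match has length 2, found at offsets 3, 4, 7; take the smallest, offset 3.
next_char = character at position 7 + 2 = 9 -> 'c'

Best match: offset=3, length=2 (matching 'ee' starting at position 4)
LZ77 triple: (3, 2, 'c')


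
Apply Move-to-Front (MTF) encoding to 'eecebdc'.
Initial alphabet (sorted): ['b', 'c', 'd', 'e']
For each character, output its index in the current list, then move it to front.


MTF encoding:
'e': index 3 in ['b', 'c', 'd', 'e'] -> ['e', 'b', 'c', 'd']
'e': index 0 in ['e', 'b', 'c', 'd'] -> ['e', 'b', 'c', 'd']
'c': index 2 in ['e', 'b', 'c', 'd'] -> ['c', 'e', 'b', 'd']
'e': index 1 in ['c', 'e', 'b', 'd'] -> ['e', 'c', 'b', 'd']
'b': index 2 in ['e', 'c', 'b', 'd'] -> ['b', 'e', 'c', 'd']
'd': index 3 in ['b', 'e', 'c', 'd'] -> ['d', 'b', 'e', 'c']
'c': index 3 in ['d', 'b', 'e', 'c'] -> ['c', 'd', 'b', 'e']


Output: [3, 0, 2, 1, 2, 3, 3]


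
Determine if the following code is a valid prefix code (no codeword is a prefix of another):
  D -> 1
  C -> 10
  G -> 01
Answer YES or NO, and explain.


Checking each pair (does one codeword prefix another?):
  D='1' vs C='10': prefix -- VIOLATION

NO -- this is NOT a valid prefix code. D (1) is a prefix of C (10).


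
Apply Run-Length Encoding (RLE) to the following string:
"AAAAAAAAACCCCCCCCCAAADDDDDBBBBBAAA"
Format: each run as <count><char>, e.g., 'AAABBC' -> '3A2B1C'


Scanning runs left to right:
  i=0: run of 'A' x 9 -> '9A'
  i=9: run of 'C' x 9 -> '9C'
  i=18: run of 'A' x 3 -> '3A'
  i=21: run of 'D' x 5 -> '5D'
  i=26: run of 'B' x 5 -> '5B'
  i=31: run of 'A' x 3 -> '3A'

RLE = 9A9C3A5D5B3A


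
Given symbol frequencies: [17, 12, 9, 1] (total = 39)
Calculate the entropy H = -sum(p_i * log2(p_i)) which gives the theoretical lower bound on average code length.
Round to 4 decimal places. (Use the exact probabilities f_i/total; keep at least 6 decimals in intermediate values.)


Per-symbol terms -p_i * log2(p_i) with p_i = f_i/39:
  p = 17/39 = 0.435897: log2(p) = -1.197939, -p*log2(p) = 0.522179
  p = 12/39 = 0.307692: log2(p) = -1.700440, -p*log2(p) = 0.523212
  p = 9/39 = 0.230769: log2(p) = -2.115477, -p*log2(p) = 0.488187
  p = 1/39 = 0.025641: log2(p) = -5.285402, -p*log2(p) = 0.135523
H = 0.522179 + 0.523212 + 0.488187 + 0.135523 = 1.669101

H = 1.6691 bits/symbol


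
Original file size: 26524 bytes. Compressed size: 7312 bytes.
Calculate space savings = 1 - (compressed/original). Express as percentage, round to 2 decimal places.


ratio = compressed/original = 7312/26524 = 0.275675
savings = 1 - ratio = 1 - 0.275675 = 0.724325
as a percentage: 0.724325 * 100 = 72.43%

Space savings = 1 - 7312/26524 = 72.43%


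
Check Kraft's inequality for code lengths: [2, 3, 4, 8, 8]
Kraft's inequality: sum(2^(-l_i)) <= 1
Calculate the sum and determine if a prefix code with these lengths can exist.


Sum = 2^(-2) + 2^(-3) + 2^(-4) + 2^(-8) + 2^(-8)
    = 0.25 + 0.125 + 0.0625 + 0.00390625 + 0.00390625
    = 114/256 = 0.4453125
Since 0.4453125 <= 1, Kraft's inequality IS satisfied.
A prefix code with these lengths CAN exist.

Kraft sum = 0.4453125. Satisfied.


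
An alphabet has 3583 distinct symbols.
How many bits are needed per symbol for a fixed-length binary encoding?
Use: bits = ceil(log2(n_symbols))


log2(3583) = 11.807
Bracket: 2^11 = 2048 < 3583 <= 2^12 = 4096
So ceil(log2(3583)) = 12

bits = ceil(log2(3583)) = ceil(11.807) = 12 bits


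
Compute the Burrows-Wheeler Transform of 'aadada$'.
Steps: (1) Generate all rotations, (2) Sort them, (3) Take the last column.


Rotations (sorted):
  0: $aadada -> last char: a
  1: a$aadad -> last char: d
  2: aadada$ -> last char: $
  3: ada$aad -> last char: d
  4: adada$a -> last char: a
  5: da$aada -> last char: a
  6: dada$aa -> last char: a


BWT = ad$daaa


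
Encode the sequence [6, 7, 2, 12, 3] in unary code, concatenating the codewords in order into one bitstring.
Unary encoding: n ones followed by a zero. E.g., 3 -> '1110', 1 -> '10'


Encode each number as n ones followed by a terminating 0:
  6 -> 1111110 (7 bits)
  7 -> 11111110 (8 bits)
  2 -> 110 (3 bits)
  12 -> 1111111111110 (13 bits)
  3 -> 1110 (4 bits)
Total length = 7 + 8 + 3 + 13 + 4 = 35 bits.

Unary([6, 7, 2, 12, 3]) = 11111101111111011011111111111101110 (35 bits)


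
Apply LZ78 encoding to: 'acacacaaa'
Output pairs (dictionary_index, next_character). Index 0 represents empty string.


LZ78 encoding steps:
Dictionary: {0: ''}
Step 1: w='' (idx 0), next='a' -> output (0, 'a'), add 'a' as idx 1
Step 2: w='' (idx 0), next='c' -> output (0, 'c'), add 'c' as idx 2
Step 3: w='a' (idx 1), next='c' -> output (1, 'c'), add 'ac' as idx 3
Step 4: w='ac' (idx 3), next='a' -> output (3, 'a'), add 'aca' as idx 4
Step 5: w='a' (idx 1), next='a' -> output (1, 'a'), add 'aa' as idx 5


Encoded: [(0, 'a'), (0, 'c'), (1, 'c'), (3, 'a'), (1, 'a')]


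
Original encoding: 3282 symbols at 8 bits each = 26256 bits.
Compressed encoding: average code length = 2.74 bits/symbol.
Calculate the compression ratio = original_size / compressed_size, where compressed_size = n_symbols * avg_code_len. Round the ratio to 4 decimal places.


original_size = n_symbols * orig_bits = 3282 * 8 = 26256 bits
compressed_size = n_symbols * avg_code_len = 3282 * 2.74 = 8992.68 bits
ratio = original_size / compressed_size = 26256 / 8992.68 = 2.9197

Compression ratio = 2.9197


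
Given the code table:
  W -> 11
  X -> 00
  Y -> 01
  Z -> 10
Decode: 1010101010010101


Decoding:
10 -> Z
10 -> Z
10 -> Z
10 -> Z
10 -> Z
01 -> Y
01 -> Y
01 -> Y


Result: ZZZZZYYY


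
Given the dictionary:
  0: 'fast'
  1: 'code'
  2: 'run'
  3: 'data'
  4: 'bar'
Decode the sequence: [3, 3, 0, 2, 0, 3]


Look up each index in the dictionary:
  3 -> 'data'
  3 -> 'data'
  0 -> 'fast'
  2 -> 'run'
  0 -> 'fast'
  3 -> 'data'

Decoded: "data data fast run fast data"


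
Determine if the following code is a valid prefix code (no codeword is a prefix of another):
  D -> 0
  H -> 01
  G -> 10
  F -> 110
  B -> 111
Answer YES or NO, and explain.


Checking each pair (does one codeword prefix another?):
  D='0' vs H='01': prefix -- VIOLATION

NO -- this is NOT a valid prefix code. D (0) is a prefix of H (01).


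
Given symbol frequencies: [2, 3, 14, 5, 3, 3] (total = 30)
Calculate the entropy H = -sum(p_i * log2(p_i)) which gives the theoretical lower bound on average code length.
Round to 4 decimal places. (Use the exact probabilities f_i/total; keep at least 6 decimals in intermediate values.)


Per-symbol terms -p_i * log2(p_i) with p_i = f_i/30:
  p = 2/30 = 0.066667: log2(p) = -3.906891, -p*log2(p) = 0.260459
  p = 3/30 = 0.100000: log2(p) = -3.321928, -p*log2(p) = 0.332193
  p = 14/30 = 0.466667: log2(p) = -1.099536, -p*log2(p) = 0.513117
  p = 5/30 = 0.166667: log2(p) = -2.584963, -p*log2(p) = 0.430827
  p = 3/30 = 0.100000: log2(p) = -3.321928, -p*log2(p) = 0.332193
  p = 3/30 = 0.100000: log2(p) = -3.321928, -p*log2(p) = 0.332193
H = 0.260459 + 0.332193 + 0.513117 + 0.430827 + 0.332193 + 0.332193 = 2.200982

H = 2.201 bits/symbol


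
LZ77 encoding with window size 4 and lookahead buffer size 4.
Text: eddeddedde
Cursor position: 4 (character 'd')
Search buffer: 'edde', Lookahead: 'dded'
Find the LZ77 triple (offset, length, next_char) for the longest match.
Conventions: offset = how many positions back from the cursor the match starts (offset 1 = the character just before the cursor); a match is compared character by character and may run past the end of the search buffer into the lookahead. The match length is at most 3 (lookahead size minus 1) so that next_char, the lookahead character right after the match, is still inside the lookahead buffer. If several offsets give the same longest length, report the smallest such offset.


Try each offset into the search buffer:
  offset=1 (pos 3, char 'e'): match length 0
  offset=2 (pos 2, char 'd'): match length 1
  offset=3 (pos 1, char 'd'): match length 3
  offset=4 (pos 0, char 'e'): match length 0
Longest match has length 3 at offset 3.
next_char = character at position 4 + 3 = 7 -> 'd'

Best match: offset=3, length=3 (matching 'dde' starting at position 1)
LZ77 triple: (3, 3, 'd')


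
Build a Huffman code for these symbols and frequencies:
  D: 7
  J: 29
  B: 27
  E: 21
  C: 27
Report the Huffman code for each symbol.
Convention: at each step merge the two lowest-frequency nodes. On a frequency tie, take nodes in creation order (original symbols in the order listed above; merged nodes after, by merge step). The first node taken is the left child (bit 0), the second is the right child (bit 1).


Huffman tree construction:
Step 1: Merge D(7) + E(21) = 28
Step 2: Merge B(27) + C(27) = 54
Step 3: Merge (D+E)(28) + J(29) = 57
Step 4: Merge (B+C)(54) + ((D+E)+J)(57) = 111
Read each symbol's code off the tree from the root (left child = 0, right child = 1).

Codes:
  D: 100 (length 3)
  J: 11 (length 2)
  B: 00 (length 2)
  E: 101 (length 3)
  C: 01 (length 2)
Average code length: 250/111 = 2.2523 bits/symbol


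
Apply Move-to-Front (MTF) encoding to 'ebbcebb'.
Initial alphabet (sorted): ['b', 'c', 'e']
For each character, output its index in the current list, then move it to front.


MTF encoding:
'e': index 2 in ['b', 'c', 'e'] -> ['e', 'b', 'c']
'b': index 1 in ['e', 'b', 'c'] -> ['b', 'e', 'c']
'b': index 0 in ['b', 'e', 'c'] -> ['b', 'e', 'c']
'c': index 2 in ['b', 'e', 'c'] -> ['c', 'b', 'e']
'e': index 2 in ['c', 'b', 'e'] -> ['e', 'c', 'b']
'b': index 2 in ['e', 'c', 'b'] -> ['b', 'e', 'c']
'b': index 0 in ['b', 'e', 'c'] -> ['b', 'e', 'c']


Output: [2, 1, 0, 2, 2, 2, 0]


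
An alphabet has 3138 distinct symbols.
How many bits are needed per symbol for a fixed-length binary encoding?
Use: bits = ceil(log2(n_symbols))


log2(3138) = 11.6156
Bracket: 2^11 = 2048 < 3138 <= 2^12 = 4096
So ceil(log2(3138)) = 12

bits = ceil(log2(3138)) = ceil(11.6156) = 12 bits


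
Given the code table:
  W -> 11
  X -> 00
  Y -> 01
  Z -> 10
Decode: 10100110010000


Decoding:
10 -> Z
10 -> Z
01 -> Y
10 -> Z
01 -> Y
00 -> X
00 -> X


Result: ZZYZYXX


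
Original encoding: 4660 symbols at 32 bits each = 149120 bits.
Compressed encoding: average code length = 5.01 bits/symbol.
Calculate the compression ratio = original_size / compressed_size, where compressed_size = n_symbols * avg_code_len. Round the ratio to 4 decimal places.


original_size = n_symbols * orig_bits = 4660 * 32 = 149120 bits
compressed_size = n_symbols * avg_code_len = 4660 * 5.01 = 23346.6 bits
ratio = original_size / compressed_size = 149120 / 23346.6 = 6.3872

Compression ratio = 6.3872


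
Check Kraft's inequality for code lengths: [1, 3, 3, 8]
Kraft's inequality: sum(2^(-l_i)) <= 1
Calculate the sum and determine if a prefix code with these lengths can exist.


Sum = 2^(-1) + 2^(-3) + 2^(-3) + 2^(-8)
    = 0.5 + 0.125 + 0.125 + 0.00390625
    = 193/256 = 0.75390625
Since 0.75390625 <= 1, Kraft's inequality IS satisfied.
A prefix code with these lengths CAN exist.

Kraft sum = 0.75390625. Satisfied.


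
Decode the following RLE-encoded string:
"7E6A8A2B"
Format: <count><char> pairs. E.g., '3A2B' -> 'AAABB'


Expanding each <count><char> pair:
  7E -> 'EEEEEEE'
  6A -> 'AAAAAA'
  8A -> 'AAAAAAAA'
  2B -> 'BB'

Decoded = EEEEEEEAAAAAAAAAAAAAABB


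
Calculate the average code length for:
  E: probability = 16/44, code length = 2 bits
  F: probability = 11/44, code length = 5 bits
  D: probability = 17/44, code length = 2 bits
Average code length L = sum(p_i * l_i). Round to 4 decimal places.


Weighted contributions p_i * l_i:
  E: (16/44) * 2 = 32/44
  F: (11/44) * 5 = 55/44
  D: (17/44) * 2 = 34/44
Sum = (32 + 55 + 34)/44 = 121/44

L = 121/44 = 2.7500 bits/symbol


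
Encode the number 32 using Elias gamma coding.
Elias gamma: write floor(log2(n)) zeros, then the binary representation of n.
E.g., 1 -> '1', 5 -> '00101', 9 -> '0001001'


num_bits = floor(log2(32)) + 1 = 6
leading_zeros = num_bits - 1 = 5
binary(32) = 100000

Elias gamma(32) = '00000' + '100000' = 00000100000 (11 bits)


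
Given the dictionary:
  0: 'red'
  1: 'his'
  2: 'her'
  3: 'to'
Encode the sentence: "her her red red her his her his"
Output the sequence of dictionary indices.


Look up each word in the dictionary:
  'her' -> 2
  'her' -> 2
  'red' -> 0
  'red' -> 0
  'her' -> 2
  'his' -> 1
  'her' -> 2
  'his' -> 1

Encoded: [2, 2, 0, 0, 2, 1, 2, 1]


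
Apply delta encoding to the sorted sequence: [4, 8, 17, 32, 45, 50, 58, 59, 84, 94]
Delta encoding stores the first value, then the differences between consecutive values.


First value: 4
Deltas:
  8 - 4 = 4
  17 - 8 = 9
  32 - 17 = 15
  45 - 32 = 13
  50 - 45 = 5
  58 - 50 = 8
  59 - 58 = 1
  84 - 59 = 25
  94 - 84 = 10


Delta encoded: [4, 4, 9, 15, 13, 5, 8, 1, 25, 10]


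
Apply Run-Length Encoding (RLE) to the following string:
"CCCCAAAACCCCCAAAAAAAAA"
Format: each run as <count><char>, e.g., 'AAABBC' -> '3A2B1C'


Scanning runs left to right:
  i=0: run of 'C' x 4 -> '4C'
  i=4: run of 'A' x 4 -> '4A'
  i=8: run of 'C' x 5 -> '5C'
  i=13: run of 'A' x 9 -> '9A'

RLE = 4C4A5C9A


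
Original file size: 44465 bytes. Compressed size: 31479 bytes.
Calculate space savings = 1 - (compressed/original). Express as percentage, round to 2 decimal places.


ratio = compressed/original = 31479/44465 = 0.70795
savings = 1 - ratio = 1 - 0.70795 = 0.29205
as a percentage: 0.29205 * 100 = 29.2%

Space savings = 1 - 31479/44465 = 29.2%


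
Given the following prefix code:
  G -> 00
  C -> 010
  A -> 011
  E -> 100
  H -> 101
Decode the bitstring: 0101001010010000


Decoding step by step:
Bits 010 -> C
Bits 100 -> E
Bits 101 -> H
Bits 00 -> G
Bits 100 -> E
Bits 00 -> G


Decoded message: CEHGEG


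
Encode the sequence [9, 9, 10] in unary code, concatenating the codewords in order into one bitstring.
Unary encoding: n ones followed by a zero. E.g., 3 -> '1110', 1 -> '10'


Encode each number as n ones followed by a terminating 0:
  9 -> 1111111110 (10 bits)
  9 -> 1111111110 (10 bits)
  10 -> 11111111110 (11 bits)
Total length = 10 + 10 + 11 = 31 bits.

Unary([9, 9, 10]) = 1111111110111111111011111111110 (31 bits)


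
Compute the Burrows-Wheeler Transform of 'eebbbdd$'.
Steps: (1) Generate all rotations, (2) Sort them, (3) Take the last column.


Rotations (sorted):
  0: $eebbbdd -> last char: d
  1: bbbdd$ee -> last char: e
  2: bbdd$eeb -> last char: b
  3: bdd$eebb -> last char: b
  4: d$eebbbd -> last char: d
  5: dd$eebbb -> last char: b
  6: ebbbdd$e -> last char: e
  7: eebbbdd$ -> last char: $


BWT = debbdbe$


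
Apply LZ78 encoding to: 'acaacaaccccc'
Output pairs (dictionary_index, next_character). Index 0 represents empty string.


LZ78 encoding steps:
Dictionary: {0: ''}
Step 1: w='' (idx 0), next='a' -> output (0, 'a'), add 'a' as idx 1
Step 2: w='' (idx 0), next='c' -> output (0, 'c'), add 'c' as idx 2
Step 3: w='a' (idx 1), next='a' -> output (1, 'a'), add 'aa' as idx 3
Step 4: w='c' (idx 2), next='a' -> output (2, 'a'), add 'ca' as idx 4
Step 5: w='a' (idx 1), next='c' -> output (1, 'c'), add 'ac' as idx 5
Step 6: w='c' (idx 2), next='c' -> output (2, 'c'), add 'cc' as idx 6
Step 7: w='cc' (idx 6), end of input -> output (6, '')


Encoded: [(0, 'a'), (0, 'c'), (1, 'a'), (2, 'a'), (1, 'c'), (2, 'c'), (6, '')]


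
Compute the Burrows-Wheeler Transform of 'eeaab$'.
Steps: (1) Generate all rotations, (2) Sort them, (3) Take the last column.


Rotations (sorted):
  0: $eeaab -> last char: b
  1: aab$ee -> last char: e
  2: ab$eea -> last char: a
  3: b$eeaa -> last char: a
  4: eaab$e -> last char: e
  5: eeaab$ -> last char: $


BWT = beaae$


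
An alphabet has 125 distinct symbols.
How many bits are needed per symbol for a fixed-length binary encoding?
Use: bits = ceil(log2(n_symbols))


log2(125) = 6.9658
Bracket: 2^6 = 64 < 125 <= 2^7 = 128
So ceil(log2(125)) = 7

bits = ceil(log2(125)) = ceil(6.9658) = 7 bits


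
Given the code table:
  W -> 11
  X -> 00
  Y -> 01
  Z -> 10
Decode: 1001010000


Decoding:
10 -> Z
01 -> Y
01 -> Y
00 -> X
00 -> X


Result: ZYYXX


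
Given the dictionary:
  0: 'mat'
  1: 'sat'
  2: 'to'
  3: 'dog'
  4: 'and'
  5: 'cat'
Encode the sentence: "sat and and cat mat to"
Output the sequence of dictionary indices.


Look up each word in the dictionary:
  'sat' -> 1
  'and' -> 4
  'and' -> 4
  'cat' -> 5
  'mat' -> 0
  'to' -> 2

Encoded: [1, 4, 4, 5, 0, 2]
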